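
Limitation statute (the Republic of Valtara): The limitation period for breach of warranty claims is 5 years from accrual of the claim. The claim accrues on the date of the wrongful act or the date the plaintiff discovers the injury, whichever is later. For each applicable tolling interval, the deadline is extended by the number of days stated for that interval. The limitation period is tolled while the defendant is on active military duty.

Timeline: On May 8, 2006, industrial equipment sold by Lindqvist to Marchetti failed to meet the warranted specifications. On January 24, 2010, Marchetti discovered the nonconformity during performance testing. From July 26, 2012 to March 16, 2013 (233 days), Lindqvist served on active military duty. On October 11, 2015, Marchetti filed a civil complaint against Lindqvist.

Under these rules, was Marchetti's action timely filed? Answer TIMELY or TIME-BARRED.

The claim accrued on January 24, 2010 — the later of the May 8, 2006 act and the January 24, 2010 discovery.
Adding the 5 years base period to January 24, 2010 gives a deadline of January 24, 2015, before any tolling.
The period was tolled for 233 days by the defendant's active military service (July 26, 2012 to March 16, 2013), pushing the deadline to September 14, 2015.
The October 11, 2015 filing falls after the September 14, 2015 deadline; the claim is time-barred.

TIME-BARRED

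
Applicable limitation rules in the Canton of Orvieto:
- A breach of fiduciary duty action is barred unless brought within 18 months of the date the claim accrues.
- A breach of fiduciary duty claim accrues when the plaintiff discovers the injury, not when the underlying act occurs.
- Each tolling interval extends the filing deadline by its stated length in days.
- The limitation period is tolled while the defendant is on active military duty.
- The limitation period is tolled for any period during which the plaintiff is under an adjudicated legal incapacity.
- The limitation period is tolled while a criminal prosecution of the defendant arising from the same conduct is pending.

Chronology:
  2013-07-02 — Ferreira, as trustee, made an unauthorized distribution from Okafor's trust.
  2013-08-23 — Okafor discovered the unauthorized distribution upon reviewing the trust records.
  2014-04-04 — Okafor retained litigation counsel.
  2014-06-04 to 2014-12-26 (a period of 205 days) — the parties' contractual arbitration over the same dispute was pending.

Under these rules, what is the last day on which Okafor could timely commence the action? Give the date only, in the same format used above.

Accrual is tied to discovery, so the period began on 2013-08-23 rather than on 2013-07-02 when the act occurred.
18 months from 2013-08-23 is 2015-02-23.
No stated provision tolls the period for a pending arbitration, so the interval from 2014-06-04 to 2014-12-26 has no effect on the deadline.
The other events in the timeline have no effect on the limitation period under the stated rules.

2015-02-23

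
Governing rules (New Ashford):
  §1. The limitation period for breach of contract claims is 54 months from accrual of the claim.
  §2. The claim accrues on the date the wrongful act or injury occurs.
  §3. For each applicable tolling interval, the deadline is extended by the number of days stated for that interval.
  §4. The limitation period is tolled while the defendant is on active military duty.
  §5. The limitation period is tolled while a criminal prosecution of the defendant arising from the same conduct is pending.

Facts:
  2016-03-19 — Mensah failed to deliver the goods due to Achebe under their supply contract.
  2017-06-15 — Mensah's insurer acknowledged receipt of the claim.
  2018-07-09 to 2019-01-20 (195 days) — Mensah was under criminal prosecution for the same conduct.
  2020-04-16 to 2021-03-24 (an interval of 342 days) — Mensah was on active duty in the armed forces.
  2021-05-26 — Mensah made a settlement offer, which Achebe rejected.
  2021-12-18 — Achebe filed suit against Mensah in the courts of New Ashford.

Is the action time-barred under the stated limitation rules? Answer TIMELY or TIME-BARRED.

The claim accrued on 2016-03-19, the date of the act.
54 months from 2016-03-19 is 2020-09-19.
Because the pending criminal prosecution ran from 2018-07-09 to 2019-01-20, the deadline is extended by 195 days to 2021-04-02.
The period was tolled for 342 days by the defendant's active military service (2020-04-16 to 2021-03-24), pushing the deadline to 2022-03-10.
Nothing else in the chronology tolls or restarts the period.
The 2021-12-18 filing precedes the 2022-03-10 deadline; the claim is timely.

TIMELY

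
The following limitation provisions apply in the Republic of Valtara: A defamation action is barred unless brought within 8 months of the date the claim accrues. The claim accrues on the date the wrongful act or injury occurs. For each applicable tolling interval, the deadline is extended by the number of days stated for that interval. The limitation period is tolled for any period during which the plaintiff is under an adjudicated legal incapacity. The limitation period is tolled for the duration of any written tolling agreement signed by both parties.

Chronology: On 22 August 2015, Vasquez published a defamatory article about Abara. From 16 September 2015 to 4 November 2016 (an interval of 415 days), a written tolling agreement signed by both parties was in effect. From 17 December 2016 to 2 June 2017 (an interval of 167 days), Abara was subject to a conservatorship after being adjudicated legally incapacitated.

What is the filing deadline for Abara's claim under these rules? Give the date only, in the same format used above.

25 November 2017

The claim accrued on 22 August 2015, when the wrongful act occurred.
Adding the 8 months base period to 22 August 2015 gives a deadline of 22 April 2016, before any tolling.
The period was tolled for 415 days by the written tolling agreement (16 September 2015 to 4 November 2016), pushing the deadline to 11 June 2017.
The period was tolled for 167 days by the plaintiff's legal incapacity (17 December 2016 to 2 June 2017), pushing the deadline to 25 November 2017.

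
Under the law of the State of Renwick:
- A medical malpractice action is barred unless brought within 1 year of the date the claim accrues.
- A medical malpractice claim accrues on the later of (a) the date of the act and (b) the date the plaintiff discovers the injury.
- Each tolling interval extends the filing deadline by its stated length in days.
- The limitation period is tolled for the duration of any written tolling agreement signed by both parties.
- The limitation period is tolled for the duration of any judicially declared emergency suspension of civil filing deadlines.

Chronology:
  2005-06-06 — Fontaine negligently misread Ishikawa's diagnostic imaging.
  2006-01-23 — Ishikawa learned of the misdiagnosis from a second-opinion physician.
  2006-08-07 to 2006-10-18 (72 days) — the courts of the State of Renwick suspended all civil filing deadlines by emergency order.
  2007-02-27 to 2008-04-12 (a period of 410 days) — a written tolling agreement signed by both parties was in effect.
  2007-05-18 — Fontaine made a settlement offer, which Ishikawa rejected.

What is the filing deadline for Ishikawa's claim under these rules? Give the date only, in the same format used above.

2008-05-19

The claim accrued on 2006-01-23 — the later of the 2005-06-06 act and the 2006-01-23 discovery.
1 year from 2006-01-23 is 2007-01-23.
The emergency suspension of filing deadlines from 2006-08-07 to 2006-10-18 tolled the period for 72 days, extending the deadline to 2007-04-05.
The period was tolled for 410 days by the written tolling agreement (2007-02-27 to 2008-04-12), pushing the deadline to 2008-05-19.
Nothing else in the chronology tolls or restarts the period.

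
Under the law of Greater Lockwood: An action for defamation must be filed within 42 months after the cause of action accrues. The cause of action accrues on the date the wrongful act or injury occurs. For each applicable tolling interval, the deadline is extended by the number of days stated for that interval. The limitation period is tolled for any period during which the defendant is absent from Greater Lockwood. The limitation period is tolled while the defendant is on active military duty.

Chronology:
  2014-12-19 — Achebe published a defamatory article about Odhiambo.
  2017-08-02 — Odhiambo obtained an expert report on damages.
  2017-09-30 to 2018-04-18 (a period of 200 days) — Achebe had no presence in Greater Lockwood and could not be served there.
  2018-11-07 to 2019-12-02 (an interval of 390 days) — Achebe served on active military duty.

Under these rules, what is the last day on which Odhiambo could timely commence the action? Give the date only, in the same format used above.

2020-01-30

The limitation period began to run on 2014-12-19.
42 months from 2014-12-19 is 2018-06-19.
The period was tolled for 200 days by the defendant's absence from the jurisdiction (2017-09-30 to 2018-04-18), pushing the deadline to 2019-01-05.
Because the defendant's active military service ran from 2018-11-07 to 2019-12-02, the deadline is extended by 390 days to 2020-01-30.
Nothing else in the chronology tolls or restarts the period.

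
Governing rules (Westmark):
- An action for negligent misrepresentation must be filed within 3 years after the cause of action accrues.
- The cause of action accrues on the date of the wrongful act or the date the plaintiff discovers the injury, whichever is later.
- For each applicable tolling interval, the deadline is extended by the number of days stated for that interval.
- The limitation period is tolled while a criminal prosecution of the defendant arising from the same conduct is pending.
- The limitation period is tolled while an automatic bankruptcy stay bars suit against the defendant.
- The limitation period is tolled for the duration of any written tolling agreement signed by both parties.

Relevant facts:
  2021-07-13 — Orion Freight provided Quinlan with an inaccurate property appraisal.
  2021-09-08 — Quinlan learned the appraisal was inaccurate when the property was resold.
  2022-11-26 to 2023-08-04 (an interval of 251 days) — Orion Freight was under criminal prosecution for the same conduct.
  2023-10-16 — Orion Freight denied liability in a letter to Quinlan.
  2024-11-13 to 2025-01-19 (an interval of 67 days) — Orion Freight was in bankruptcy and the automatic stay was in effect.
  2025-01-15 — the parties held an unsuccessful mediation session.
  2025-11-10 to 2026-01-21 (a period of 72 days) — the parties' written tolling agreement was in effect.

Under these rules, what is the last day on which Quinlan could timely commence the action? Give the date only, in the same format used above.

The claim accrued on 2021-09-08 — the later of the 2021-07-13 act and the 2021-09-08 discovery.
The untolled deadline — 3 years after 2021-09-08 — is 2024-09-08.
The pending criminal prosecution from 2022-11-26 to 2023-08-04 tolled the period for 251 days, extending the deadline to 2025-05-17.
The automatic bankruptcy stay from 2024-11-13 to 2025-01-19 tolled the period for 67 days, extending the deadline to 2025-07-23.
The written tolling agreement starting 2025-11-10 came too late — the period had run on 2025-07-23 — and so does not extend the deadline.
Nothing else in the chronology tolls or restarts the period.

2025-07-23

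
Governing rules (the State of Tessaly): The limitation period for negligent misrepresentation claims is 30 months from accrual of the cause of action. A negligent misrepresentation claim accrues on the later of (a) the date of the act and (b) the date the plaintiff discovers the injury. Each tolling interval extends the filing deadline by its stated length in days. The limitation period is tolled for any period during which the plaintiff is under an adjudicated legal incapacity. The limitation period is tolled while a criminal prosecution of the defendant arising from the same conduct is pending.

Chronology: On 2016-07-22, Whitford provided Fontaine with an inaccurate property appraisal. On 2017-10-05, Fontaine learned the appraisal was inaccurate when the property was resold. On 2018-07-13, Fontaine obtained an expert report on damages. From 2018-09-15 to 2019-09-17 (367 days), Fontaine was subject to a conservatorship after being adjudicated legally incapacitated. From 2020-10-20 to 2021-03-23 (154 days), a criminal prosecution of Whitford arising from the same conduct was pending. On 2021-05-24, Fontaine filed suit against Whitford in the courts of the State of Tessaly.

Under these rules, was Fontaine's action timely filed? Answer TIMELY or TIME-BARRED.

TIMELY

Taking the later of the act (2016-07-22) and discovery (2017-10-05), the claim accrued on 2017-10-05.
Adding the 30 months base period to 2017-10-05 gives a deadline of 2020-04-05, before any tolling.
The period was tolled for 367 days by the plaintiff's legal incapacity (2018-09-15 to 2019-09-17), pushing the deadline to 2021-04-07.
The period was tolled for 154 days by the pending criminal prosecution (2020-10-20 to 2021-03-23), pushing the deadline to 2021-09-08.
Nothing else in the chronology tolls or restarts the period.
The 2021-05-24 filing precedes the 2021-09-08 deadline; the claim is timely.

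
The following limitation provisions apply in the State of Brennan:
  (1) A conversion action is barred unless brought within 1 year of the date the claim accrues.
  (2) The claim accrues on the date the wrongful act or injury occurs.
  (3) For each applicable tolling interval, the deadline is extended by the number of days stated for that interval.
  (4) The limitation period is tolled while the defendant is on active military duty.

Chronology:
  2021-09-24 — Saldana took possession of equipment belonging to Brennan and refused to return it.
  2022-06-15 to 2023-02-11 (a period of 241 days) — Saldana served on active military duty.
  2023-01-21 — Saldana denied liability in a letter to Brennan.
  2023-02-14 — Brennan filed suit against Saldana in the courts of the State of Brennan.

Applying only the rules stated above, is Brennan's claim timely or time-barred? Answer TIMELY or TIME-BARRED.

The claim accrued on 2021-09-24, when the wrongful act occurred.
The untolled deadline — 1 year after 2021-09-24 — is 2022-09-24.
The period was tolled for 241 days by the defendant's active military service (2022-06-15 to 2023-02-11), pushing the deadline to 2023-05-23.
None of the other events listed affects the running of the period under the stated rules.
Filing on 2023-02-14 beat the 2023-05-23 deadline — the action is timely.

TIMELY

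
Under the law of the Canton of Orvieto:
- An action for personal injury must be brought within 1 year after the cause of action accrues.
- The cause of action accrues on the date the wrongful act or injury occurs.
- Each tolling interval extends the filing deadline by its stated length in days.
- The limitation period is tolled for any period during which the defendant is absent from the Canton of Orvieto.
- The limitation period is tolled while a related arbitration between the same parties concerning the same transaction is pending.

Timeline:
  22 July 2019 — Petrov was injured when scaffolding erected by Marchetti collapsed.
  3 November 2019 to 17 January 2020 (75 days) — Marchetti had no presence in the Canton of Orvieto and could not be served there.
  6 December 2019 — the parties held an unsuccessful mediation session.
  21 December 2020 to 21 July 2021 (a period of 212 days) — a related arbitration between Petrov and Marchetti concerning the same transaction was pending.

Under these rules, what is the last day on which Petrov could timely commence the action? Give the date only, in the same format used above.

5 October 2020

The limitation period began to run on 22 July 2019.
Adding the 1 year base period to 22 July 2019 gives a deadline of 22 July 2020, before any tolling.
Because the defendant's absence from the jurisdiction ran from 3 November 2019 to 17 January 2020, the deadline is extended by 75 days to 5 October 2020.
The pending related arbitration from 21 December 2020 to 21 July 2021 began after the period had already run on 5 October 2020, so it has no tolling effect.
None of the other events listed affects the running of the period under the stated rules.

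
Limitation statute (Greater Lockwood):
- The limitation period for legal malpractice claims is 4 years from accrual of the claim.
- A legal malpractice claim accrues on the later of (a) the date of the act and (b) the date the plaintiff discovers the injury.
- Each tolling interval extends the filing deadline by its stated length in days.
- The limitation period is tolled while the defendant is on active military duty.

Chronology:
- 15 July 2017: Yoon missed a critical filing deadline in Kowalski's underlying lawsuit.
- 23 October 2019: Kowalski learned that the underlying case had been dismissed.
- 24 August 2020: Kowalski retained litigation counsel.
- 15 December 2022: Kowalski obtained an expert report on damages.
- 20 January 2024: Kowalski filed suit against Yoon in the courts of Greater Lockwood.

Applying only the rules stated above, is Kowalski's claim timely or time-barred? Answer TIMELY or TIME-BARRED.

TIME-BARRED

Taking the later of the act (15 July 2017) and discovery (23 October 2019), the claim accrued on 23 October 2019.
The untolled deadline — 4 years after 23 October 2019 — is 23 October 2023.
Nothing else in the chronology tolls or restarts the period.
Filing on 20 January 2024 missed the 23 October 2023 deadline — the action is time-barred.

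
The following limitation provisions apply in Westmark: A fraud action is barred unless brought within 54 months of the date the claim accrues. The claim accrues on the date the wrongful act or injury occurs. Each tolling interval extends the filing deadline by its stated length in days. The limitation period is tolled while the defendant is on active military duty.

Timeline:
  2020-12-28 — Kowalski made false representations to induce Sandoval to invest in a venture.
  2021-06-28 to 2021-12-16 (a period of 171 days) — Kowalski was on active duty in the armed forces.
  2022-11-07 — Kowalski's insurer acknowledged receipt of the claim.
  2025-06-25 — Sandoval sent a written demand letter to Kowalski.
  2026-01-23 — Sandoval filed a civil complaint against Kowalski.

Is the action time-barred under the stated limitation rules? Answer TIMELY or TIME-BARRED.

TIME-BARRED

The limitation period began to run on 2020-12-28.
54 months from 2020-12-28 is 2025-06-28.
Because the defendant's active military service ran from 2021-06-28 to 2021-12-16, the deadline is extended by 171 days to 2025-12-16.
None of the other events listed affects the running of the period under the stated rules.
Sandoval filed on 2026-01-23, after the 2025-12-16 deadline, so the action is time-barred.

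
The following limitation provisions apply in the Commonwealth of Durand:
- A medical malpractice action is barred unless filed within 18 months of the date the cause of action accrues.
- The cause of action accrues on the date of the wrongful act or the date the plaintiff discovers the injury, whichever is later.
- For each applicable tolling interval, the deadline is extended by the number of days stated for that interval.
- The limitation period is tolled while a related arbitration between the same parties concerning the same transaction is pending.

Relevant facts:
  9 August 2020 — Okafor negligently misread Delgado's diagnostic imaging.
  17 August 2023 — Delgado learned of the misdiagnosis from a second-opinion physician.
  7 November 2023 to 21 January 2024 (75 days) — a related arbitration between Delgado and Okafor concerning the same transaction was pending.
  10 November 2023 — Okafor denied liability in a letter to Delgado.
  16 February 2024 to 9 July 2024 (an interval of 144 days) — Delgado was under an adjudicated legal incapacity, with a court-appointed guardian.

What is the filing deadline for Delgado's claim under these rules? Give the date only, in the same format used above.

3 May 2025

Taking the later of the act (9 August 2020) and discovery (17 August 2023), the claim accrued on 17 August 2023.
The untolled deadline — 18 months after 17 August 2023 — is 17 February 2025.
Because the pending related arbitration ran from 7 November 2023 to 21 January 2024, the deadline is extended by 75 days to 3 May 2025.
Although the plaintiff's incapacity ran from 16 February 2024 to 9 July 2024, the stated rules do not make that a tolling event, so it is disregarded.
None of the other events listed affects the running of the period under the stated rules.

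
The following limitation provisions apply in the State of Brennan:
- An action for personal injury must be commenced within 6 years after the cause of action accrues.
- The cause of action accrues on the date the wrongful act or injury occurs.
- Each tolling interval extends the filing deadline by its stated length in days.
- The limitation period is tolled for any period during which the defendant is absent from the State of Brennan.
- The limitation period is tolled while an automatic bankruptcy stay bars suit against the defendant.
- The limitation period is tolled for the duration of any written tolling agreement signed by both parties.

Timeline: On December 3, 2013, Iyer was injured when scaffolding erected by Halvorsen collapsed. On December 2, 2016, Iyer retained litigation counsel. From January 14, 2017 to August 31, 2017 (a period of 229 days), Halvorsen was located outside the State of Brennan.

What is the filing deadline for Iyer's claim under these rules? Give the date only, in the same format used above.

The claim accrued on December 3, 2013, when the wrongful act occurred.
Adding the 6 years base period to December 3, 2013 gives a deadline of December 3, 2019, before any tolling.
Because the defendant's absence from the jurisdiction ran from January 14, 2017 to August 31, 2017, the deadline is extended by 229 days to July 19, 2020.
None of the other events listed affects the running of the period under the stated rules.

July 19, 2020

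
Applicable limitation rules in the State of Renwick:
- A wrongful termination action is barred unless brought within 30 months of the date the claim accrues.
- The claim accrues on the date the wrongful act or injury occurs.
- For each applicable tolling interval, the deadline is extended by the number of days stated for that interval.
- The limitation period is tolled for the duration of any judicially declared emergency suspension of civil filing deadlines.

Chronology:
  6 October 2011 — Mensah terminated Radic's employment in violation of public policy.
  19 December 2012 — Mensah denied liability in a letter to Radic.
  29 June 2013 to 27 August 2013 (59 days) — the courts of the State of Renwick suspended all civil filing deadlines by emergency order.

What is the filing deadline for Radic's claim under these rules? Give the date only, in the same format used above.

The limitation period began to run on 6 October 2011.
Adding the 30 months base period to 6 October 2011 gives a deadline of 6 April 2014, before any tolling.
Because the emergency suspension of filing deadlines ran from 29 June 2013 to 27 August 2013, the deadline is extended by 59 days to 4 June 2014.
The other events in the timeline have no effect on the limitation period under the stated rules.

4 June 2014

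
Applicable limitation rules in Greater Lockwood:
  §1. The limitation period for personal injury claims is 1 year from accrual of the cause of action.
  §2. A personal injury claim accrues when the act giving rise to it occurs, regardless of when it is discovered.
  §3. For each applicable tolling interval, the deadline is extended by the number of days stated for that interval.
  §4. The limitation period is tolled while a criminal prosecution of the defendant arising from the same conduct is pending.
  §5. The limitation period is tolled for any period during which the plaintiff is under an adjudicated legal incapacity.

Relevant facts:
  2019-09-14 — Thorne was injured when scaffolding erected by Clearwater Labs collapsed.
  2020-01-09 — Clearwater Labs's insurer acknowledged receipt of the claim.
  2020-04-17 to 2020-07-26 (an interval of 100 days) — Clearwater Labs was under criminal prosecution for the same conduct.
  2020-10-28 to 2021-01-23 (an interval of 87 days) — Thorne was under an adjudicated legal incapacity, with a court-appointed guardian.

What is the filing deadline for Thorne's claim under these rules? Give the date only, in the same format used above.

The claim accrued on 2019-09-14, when the wrongful act occurred.
1 year from 2019-09-14 is 2020-09-14.
The pending criminal prosecution from 2020-04-17 to 2020-07-26 tolled the period for 100 days, extending the deadline to 2020-12-23.
The plaintiff's legal incapacity from 2020-10-28 to 2021-01-23 tolled the period for 87 days, extending the deadline to 2021-03-20.
The other events in the timeline have no effect on the limitation period under the stated rules.

2021-03-20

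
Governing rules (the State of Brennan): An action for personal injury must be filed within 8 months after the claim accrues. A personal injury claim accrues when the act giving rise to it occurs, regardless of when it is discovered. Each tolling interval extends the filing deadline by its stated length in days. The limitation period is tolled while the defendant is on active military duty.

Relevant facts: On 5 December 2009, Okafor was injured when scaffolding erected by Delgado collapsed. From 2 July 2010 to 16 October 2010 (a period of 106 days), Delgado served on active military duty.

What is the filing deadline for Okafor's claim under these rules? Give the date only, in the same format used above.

19 November 2010

The claim accrued on 5 December 2009, when the wrongful act occurred.
8 months from 5 December 2009 is 5 August 2010.
The period was tolled for 106 days by the defendant's active military service (2 July 2010 to 16 October 2010), pushing the deadline to 19 November 2010.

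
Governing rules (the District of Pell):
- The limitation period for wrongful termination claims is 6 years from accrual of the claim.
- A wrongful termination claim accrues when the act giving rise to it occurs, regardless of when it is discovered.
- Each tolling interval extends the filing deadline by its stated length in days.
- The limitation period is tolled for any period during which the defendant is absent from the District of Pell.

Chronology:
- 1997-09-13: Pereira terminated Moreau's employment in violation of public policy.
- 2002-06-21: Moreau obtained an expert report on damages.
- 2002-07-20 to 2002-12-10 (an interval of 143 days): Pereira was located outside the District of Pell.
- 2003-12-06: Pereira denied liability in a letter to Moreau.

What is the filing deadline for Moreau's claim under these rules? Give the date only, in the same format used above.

2004-02-03

The claim accrued on 1997-09-13, the date of the act.
Adding the 6 years base period to 1997-09-13 gives a deadline of 2003-09-13, before any tolling.
Because the defendant's absence from the jurisdiction ran from 2002-07-20 to 2002-12-10, the deadline is extended by 143 days to 2004-02-03.
The other events in the timeline have no effect on the limitation period under the stated rules.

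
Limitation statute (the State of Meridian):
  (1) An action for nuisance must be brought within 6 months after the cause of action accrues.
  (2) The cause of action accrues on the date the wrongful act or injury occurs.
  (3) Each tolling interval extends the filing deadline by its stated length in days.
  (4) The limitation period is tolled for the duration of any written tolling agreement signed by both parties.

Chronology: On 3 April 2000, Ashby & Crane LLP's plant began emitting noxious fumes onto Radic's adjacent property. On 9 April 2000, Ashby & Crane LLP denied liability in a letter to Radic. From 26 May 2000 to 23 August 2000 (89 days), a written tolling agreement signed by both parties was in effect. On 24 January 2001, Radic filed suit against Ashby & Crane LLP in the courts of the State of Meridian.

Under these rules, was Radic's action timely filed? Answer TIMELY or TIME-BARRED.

TIME-BARRED

The cause of action accrued on 3 April 2000, the date of the act.
6 months from 3 April 2000 is 3 October 2000.
The period was tolled for 89 days by the written tolling agreement (26 May 2000 to 23 August 2000), pushing the deadline to 31 December 2000.
The other events in the timeline have no effect on the limitation period under the stated rules.
Radic filed on 24 January 2001, after the 31 December 2000 deadline, so the action is time-barred.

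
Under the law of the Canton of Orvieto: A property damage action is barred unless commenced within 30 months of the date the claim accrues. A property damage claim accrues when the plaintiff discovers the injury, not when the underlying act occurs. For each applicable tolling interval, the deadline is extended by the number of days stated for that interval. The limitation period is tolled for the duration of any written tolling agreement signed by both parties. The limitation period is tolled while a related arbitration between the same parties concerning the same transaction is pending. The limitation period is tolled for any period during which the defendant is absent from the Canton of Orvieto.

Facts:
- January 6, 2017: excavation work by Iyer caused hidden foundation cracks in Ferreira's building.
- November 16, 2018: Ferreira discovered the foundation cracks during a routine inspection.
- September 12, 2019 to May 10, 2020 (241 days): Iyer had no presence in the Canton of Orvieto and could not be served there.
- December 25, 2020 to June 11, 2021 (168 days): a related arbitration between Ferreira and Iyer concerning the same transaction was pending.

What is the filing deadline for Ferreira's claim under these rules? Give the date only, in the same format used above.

June 29, 2022

Under the discovery rule, the claim accrued on November 16, 2018, when Ferreira discovered the injury — not on the January 6, 2017 date of the underlying act.
30 months from November 16, 2018 is May 16, 2021.
The period was tolled for 241 days by the defendant's absence from the jurisdiction (September 12, 2019 to May 10, 2020), pushing the deadline to January 12, 2022.
The period was tolled for 168 days by the pending related arbitration (December 25, 2020 to June 11, 2021), pushing the deadline to June 29, 2022.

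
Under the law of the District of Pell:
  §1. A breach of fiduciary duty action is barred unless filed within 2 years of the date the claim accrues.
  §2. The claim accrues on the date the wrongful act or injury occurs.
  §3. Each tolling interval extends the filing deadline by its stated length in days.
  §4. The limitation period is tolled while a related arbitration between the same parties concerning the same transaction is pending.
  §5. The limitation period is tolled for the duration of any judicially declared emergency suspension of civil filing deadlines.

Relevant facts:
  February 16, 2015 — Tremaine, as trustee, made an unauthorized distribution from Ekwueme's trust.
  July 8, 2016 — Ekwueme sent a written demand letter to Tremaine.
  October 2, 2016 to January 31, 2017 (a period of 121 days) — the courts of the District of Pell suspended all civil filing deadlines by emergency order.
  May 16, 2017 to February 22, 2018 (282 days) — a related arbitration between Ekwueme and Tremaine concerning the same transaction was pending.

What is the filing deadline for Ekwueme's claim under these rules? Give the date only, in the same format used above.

The claim accrued on February 16, 2015, the date of the act.
2 years from February 16, 2015 is February 16, 2017.
The period was tolled for 121 days by the emergency suspension of filing deadlines (October 2, 2016 to January 31, 2017), pushing the deadline to June 17, 2017.
The pending related arbitration from May 16, 2017 to February 22, 2018 tolled the period for 282 days, extending the deadline to March 26, 2018.
None of the other events listed affects the running of the period under the stated rules.

March 26, 2018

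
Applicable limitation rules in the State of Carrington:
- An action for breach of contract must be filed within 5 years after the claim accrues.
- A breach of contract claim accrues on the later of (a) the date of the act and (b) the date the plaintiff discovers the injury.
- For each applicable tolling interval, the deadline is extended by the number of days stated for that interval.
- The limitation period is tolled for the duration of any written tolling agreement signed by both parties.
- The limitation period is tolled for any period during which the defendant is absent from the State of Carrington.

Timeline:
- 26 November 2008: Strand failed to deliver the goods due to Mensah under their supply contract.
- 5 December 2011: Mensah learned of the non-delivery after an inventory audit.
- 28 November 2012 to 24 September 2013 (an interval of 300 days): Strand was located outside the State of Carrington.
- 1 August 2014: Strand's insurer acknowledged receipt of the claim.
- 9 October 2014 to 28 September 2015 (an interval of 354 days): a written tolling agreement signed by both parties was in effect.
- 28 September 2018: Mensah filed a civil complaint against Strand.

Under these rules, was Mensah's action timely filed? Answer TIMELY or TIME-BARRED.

Because discovery on 5 December 2011 post-dates the 26 November 2008 act, accrual under the later-of rule falls on 5 December 2011.
5 years from 5 December 2011 is 5 December 2016.
The period was tolled for 300 days by the defendant's absence from the jurisdiction (28 November 2012 to 24 September 2013), pushing the deadline to 1 October 2017.
The period was tolled for 354 days by the written tolling agreement (9 October 2014 to 28 September 2015), pushing the deadline to 20 September 2018.
None of the other events listed affects the running of the period under the stated rules.
The 28 September 2018 filing falls after the 20 September 2018 deadline; the claim is time-barred.

TIME-BARRED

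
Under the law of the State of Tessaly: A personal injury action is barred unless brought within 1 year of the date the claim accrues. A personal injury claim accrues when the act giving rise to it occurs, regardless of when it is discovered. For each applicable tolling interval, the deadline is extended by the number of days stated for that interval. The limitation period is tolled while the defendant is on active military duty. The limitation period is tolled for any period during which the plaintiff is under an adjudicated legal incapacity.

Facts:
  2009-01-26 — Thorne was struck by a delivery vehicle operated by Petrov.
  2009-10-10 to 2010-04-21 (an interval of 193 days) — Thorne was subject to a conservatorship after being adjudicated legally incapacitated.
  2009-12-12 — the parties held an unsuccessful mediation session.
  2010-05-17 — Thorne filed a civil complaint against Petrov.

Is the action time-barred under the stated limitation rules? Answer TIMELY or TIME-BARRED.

TIMELY

The limitation period began to run on 2009-01-26.
Adding the 1 year base period to 2009-01-26 gives a deadline of 2010-01-26, before any tolling.
Because the plaintiff's legal incapacity ran from 2009-10-10 to 2010-04-21, the deadline is extended by 193 days to 2010-08-07.
None of the other events listed affects the running of the period under the stated rules.
The 2010-05-17 filing precedes the 2010-08-07 deadline; the claim is timely.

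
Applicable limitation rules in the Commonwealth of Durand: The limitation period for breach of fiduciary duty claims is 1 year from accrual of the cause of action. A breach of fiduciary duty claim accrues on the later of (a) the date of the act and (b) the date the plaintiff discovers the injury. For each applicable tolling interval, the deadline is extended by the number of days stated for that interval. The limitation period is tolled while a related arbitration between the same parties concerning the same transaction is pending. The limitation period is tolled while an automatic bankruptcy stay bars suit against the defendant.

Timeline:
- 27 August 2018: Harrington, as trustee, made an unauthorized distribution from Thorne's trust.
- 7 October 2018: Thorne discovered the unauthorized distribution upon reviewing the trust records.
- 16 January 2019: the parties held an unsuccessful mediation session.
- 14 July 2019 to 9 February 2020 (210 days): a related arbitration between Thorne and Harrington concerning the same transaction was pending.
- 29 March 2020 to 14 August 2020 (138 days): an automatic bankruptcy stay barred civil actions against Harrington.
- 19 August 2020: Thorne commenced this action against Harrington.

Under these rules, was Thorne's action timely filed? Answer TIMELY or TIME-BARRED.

The claim accrued on 7 October 2018 — the later of the 27 August 2018 act and the 7 October 2018 discovery.
1 year from 7 October 2018 is 7 October 2019.
Because the pending related arbitration ran from 14 July 2019 to 9 February 2020, the deadline is extended by 210 days to 4 May 2020.
Because the automatic bankruptcy stay ran from 29 March 2020 to 14 August 2020, the deadline is extended by 138 days to 19 September 2020.
None of the other events listed affects the running of the period under the stated rules.
The 19 August 2020 filing precedes the 19 September 2020 deadline; the claim is timely.

TIMELY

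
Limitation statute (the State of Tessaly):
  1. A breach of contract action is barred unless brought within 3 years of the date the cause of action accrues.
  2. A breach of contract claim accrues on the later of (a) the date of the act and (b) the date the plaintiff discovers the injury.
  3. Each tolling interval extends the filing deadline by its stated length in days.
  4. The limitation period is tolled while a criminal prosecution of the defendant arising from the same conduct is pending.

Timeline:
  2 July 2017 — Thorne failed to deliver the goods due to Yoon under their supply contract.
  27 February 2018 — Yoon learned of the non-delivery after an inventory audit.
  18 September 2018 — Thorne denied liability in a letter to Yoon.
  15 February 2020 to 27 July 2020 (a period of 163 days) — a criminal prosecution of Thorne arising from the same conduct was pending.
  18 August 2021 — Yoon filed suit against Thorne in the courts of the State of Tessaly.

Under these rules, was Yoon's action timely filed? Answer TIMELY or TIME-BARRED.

The claim accrued on 27 February 2018 — the later of the 2 July 2017 act and the 27 February 2018 discovery.
3 years from 27 February 2018 is 27 February 2021.
Because the pending criminal prosecution ran from 15 February 2020 to 27 July 2020, the deadline is extended by 163 days to 9 August 2021.
The other events in the timeline have no effect on the limitation period under the stated rules.
The 18 August 2021 filing falls after the 9 August 2021 deadline; the claim is time-barred.

TIME-BARRED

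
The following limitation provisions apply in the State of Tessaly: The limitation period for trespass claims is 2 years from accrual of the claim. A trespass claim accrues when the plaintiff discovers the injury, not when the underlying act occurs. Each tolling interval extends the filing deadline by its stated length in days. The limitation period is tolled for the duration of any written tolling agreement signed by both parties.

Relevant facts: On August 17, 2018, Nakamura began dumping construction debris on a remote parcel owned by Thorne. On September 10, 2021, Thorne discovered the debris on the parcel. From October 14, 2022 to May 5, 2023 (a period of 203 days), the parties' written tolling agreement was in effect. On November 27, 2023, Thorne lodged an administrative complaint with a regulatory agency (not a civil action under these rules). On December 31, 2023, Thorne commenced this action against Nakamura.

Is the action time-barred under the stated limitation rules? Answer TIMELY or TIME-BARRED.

Under the discovery rule, the claim accrued on September 10, 2021, when Thorne discovered the injury — not on the August 17, 2018 date of the underlying act.
2 years from September 10, 2021 is September 10, 2023.
Because the written tolling agreement ran from October 14, 2022 to May 5, 2023, the deadline is extended by 203 days to March 31, 2024.
The other events in the timeline have no effect on the limitation period under the stated rules.
The December 31, 2023 filing precedes the March 31, 2024 deadline; the claim is timely.

TIMELY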